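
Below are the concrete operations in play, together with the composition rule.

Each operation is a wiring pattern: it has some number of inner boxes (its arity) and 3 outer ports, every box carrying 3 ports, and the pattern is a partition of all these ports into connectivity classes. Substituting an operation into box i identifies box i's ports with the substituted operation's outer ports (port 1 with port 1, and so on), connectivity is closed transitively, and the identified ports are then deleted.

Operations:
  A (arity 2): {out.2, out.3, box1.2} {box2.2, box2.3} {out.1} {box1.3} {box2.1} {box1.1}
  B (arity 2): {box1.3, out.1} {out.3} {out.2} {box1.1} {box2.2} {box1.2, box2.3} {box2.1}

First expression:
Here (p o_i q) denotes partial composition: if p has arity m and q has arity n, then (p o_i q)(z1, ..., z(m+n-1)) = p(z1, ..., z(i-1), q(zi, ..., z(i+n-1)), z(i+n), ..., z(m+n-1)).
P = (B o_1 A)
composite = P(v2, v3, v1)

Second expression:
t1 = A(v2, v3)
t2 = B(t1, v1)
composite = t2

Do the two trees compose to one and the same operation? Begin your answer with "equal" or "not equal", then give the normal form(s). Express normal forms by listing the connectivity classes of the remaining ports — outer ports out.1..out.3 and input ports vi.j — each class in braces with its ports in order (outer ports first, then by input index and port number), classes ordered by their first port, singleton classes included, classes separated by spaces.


equal; the common form is {out.1, v1.3, v2.2} {out.2} {out.3} {v1.1} {v1.2} {v2.1} {v2.3} {v3.1} {v3.2, v3.3}

The first expression reduces to {out.1, v1.3, v2.2} {out.2} {out.3} {v1.1} {v1.2} {v2.1} {v2.3} {v3.1} {v3.2, v3.3}
The second expression reduces to {out.1, v1.3, v2.2} {out.2} {out.3} {v1.1} {v1.2} {v2.1} {v2.3} {v3.1} {v3.2, v3.3}
Both agree, so they are equal.


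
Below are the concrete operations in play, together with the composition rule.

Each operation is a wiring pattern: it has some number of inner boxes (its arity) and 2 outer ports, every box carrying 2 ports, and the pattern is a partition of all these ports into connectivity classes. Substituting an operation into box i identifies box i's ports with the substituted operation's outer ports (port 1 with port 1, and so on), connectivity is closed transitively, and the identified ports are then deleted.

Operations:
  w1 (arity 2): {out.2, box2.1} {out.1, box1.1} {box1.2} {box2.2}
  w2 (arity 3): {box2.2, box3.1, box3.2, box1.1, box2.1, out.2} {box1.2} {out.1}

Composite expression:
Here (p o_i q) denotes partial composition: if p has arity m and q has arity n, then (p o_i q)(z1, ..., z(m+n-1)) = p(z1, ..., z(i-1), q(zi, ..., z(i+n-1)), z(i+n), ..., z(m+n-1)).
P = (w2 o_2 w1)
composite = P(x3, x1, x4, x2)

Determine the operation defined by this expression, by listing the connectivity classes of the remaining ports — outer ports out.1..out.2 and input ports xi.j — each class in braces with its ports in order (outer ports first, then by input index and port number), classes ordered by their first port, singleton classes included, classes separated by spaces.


{out.1} {out.2, x1.1, x2.1, x2.2, x3.1, x4.1} {x1.2} {x3.2} {x4.2}

Treat the ports identified at w2 as solder joints: merge, then drop.
stage w1: inputs (x1, x4), connectivity {out.1, x1.1} {out.2, x4.1} {x1.2} {x4.2}, out.j its boundary
stage w2: inputs (x3, x1, x4, x2), connectivity {out.1} {out.2, x1.1, x2.1, x2.2, x3.1, x4.1} {x1.2} {x3.2} {x4.2}, out.j its boundary


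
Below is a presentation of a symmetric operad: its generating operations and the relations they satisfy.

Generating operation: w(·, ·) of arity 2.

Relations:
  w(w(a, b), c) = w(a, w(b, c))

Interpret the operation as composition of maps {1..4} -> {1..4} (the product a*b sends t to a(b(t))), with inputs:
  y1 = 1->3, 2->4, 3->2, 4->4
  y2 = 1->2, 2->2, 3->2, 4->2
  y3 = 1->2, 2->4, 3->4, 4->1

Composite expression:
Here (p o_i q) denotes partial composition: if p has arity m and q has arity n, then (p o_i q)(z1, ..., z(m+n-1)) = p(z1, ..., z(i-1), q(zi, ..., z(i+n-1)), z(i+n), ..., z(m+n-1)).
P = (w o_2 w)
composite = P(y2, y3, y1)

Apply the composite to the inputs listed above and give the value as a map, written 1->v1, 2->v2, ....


1->2, 2->2, 3->2, 4->2


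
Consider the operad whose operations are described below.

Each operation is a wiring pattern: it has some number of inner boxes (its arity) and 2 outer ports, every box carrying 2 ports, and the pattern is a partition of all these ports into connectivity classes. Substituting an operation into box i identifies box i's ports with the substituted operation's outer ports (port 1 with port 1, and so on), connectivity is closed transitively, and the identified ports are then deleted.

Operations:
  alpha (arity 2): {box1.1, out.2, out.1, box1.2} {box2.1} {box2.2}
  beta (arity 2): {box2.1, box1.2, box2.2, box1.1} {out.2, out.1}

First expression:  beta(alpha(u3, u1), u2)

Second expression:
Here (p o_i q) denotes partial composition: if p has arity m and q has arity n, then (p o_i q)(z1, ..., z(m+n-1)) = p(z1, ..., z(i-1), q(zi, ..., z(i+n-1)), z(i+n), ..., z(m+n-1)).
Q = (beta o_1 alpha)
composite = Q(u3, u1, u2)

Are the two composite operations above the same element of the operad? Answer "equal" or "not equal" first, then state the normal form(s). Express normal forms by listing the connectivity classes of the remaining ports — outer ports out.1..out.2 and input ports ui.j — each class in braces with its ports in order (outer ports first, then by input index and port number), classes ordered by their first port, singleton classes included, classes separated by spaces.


equal: each reduces to {out.1, out.2} {u1.1} {u1.2} {u2.1, u2.2, u3.1, u3.2}

The first expression, normalized: {out.1, out.2} {u1.1} {u1.2} {u2.1, u2.2, u3.1, u3.2}
The second expression, normalized: {out.1, out.2} {u1.1} {u1.2} {u2.1, u2.2, u3.1, u3.2}
The forms coincide; equal.


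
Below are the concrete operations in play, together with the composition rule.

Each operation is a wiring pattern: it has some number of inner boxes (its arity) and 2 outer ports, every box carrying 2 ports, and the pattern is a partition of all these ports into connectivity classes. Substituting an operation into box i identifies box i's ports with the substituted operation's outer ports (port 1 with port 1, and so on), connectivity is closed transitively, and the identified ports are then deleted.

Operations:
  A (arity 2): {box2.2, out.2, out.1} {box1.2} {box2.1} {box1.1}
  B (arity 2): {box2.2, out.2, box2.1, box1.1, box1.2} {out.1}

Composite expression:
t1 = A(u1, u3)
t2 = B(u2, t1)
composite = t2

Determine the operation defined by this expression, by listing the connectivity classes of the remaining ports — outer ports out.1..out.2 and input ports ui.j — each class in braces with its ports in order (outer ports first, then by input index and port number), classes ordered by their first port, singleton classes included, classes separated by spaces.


Treat the ports identified at B as solder joints: merge, then drop.
after A, the pattern on (u1, u3) reads {out.1, out.2, u3.2} {u1.1} {u1.2} {u3.1} (out.j = its outer ports)
after B, the pattern on (u2, u1, u3) reads {out.1} {out.2, u2.1, u2.2, u3.2} {u1.1} {u1.2} {u3.1} (out.j = its outer ports)

{out.1} {out.2, u2.1, u2.2, u3.2} {u1.1} {u1.2} {u3.1}


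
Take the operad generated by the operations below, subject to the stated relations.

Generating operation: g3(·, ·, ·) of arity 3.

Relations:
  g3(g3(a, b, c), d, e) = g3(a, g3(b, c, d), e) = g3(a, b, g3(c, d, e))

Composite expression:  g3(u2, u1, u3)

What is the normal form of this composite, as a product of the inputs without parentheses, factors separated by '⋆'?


u2 ⋆ u1 ⋆ u3

Key point: g3 is associative — brackets drop, the u-order remains.
g3(u2, u1, u3) reduces to u2 ⋆ u1 ⋆ u3


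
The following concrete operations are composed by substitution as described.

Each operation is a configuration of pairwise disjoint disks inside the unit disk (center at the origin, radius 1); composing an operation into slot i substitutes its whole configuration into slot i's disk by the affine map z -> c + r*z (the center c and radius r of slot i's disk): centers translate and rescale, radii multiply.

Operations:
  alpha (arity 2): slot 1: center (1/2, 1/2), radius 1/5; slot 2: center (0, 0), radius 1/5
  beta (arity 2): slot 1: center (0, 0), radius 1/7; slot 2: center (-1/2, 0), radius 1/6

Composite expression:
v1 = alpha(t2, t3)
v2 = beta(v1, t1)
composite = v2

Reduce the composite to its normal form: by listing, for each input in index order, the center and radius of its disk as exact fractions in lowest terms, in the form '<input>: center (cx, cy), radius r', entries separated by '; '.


t1: center (-1/2, 0), radius 1/6; t2: center (1/14, 1/14), radius 1/35; t3: center (0, 0), radius 1/35

Only the slot chain above each t matters under beta; compose those maps.
t2: after 2 affine steps, its disk has center (1/14, 1/14), radius 1/35
t3: after 2 affine steps, its disk has center (0, 0), radius 1/35
t1: after 1 affine step, its disk has center (-1/2, 0), radius 1/6


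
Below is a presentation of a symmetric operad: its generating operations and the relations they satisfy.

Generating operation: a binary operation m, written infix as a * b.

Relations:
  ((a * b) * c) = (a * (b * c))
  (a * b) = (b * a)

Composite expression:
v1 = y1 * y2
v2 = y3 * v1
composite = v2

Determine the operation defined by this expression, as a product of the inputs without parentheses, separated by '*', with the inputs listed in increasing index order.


y1 * y2 * y3

Key point: m commutes, so take the y-inputs in any fixed order.
(y1 * y2) linearizes to y1 * y2
(y3 * (y1 * y2)) linearizes to y3 * y1 * y2
rearranged into index order: y1 * y2 * y3


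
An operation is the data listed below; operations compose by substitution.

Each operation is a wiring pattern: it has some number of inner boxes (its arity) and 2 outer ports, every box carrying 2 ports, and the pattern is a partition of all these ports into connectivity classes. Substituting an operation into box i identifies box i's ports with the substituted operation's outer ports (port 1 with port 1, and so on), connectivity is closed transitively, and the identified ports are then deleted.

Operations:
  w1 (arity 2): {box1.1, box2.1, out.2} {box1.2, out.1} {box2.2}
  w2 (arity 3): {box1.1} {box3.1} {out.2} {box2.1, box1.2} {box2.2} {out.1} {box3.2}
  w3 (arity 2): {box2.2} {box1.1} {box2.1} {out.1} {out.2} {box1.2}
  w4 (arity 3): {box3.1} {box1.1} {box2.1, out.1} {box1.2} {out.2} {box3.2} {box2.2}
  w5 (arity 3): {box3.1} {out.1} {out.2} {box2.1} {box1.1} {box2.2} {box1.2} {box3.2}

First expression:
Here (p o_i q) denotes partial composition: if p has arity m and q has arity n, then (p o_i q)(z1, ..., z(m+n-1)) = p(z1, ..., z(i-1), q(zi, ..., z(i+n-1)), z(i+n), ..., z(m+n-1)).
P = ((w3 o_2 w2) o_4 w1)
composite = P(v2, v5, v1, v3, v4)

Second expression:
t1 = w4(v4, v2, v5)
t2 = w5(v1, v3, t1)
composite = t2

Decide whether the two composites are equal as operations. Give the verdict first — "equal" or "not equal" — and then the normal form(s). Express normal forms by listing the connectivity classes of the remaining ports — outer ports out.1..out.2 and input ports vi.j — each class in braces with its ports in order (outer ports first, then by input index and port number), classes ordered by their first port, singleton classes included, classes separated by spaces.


not equal: they reduce to {out.1} {out.2} {v1.1, v5.2} {v1.2} {v2.1} {v2.2} {v3.1, v4.1} {v3.2} {v4.2} {v5.1} and {out.1} {out.2} {v1.1} {v1.2} {v2.1} {v2.2} {v3.1} {v3.2} {v4.1} {v4.2} {v5.1} {v5.2}

The first expression reduces to {out.1} {out.2} {v1.1, v5.2} {v1.2} {v2.1} {v2.2} {v3.1, v4.1} {v3.2} {v4.2} {v5.1}
The second expression reduces to {out.1} {out.2} {v1.1} {v1.2} {v2.1} {v2.2} {v3.1} {v3.2} {v4.1} {v4.2} {v5.1} {v5.2}
The normal forms differ: not equal.


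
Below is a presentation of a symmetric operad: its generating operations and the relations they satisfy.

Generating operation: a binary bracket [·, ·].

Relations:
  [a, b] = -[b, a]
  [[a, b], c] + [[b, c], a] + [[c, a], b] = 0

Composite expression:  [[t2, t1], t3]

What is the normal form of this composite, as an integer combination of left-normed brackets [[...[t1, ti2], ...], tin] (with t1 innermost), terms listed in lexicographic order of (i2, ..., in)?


-[[t1, t2], t3]

Skip Jacobi rewriting: expand, keep t1-initial words, read off terms.
Composite bracket: [[t2, t1], t3]
The bracket unfolds into 4 signed words via [a, b] = ab - ba (2^2 = 4).
Coefficients come from the t1-initial words:
  from t1t2t3, sign -1: term -[[t1, t2], t3]


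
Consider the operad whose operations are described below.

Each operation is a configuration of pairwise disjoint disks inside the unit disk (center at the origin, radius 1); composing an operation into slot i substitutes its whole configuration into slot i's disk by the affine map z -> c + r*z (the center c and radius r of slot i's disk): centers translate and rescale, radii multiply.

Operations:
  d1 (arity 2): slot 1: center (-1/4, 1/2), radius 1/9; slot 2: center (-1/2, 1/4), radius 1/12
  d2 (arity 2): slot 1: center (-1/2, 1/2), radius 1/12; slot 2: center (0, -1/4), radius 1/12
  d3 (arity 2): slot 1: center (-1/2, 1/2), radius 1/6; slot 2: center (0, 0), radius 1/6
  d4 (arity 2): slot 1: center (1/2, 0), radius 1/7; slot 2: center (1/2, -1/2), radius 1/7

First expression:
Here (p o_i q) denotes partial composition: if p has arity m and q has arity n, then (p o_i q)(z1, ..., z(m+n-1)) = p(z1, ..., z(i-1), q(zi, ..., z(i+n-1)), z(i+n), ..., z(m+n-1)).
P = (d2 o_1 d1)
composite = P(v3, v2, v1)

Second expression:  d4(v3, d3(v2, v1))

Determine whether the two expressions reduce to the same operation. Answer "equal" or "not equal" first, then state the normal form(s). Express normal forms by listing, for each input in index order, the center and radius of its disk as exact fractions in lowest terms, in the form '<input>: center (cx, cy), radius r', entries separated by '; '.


The first expression, normalized: v1: center (0, -1/4), radius 1/12; v2: center (-13/24, 25/48), radius 1/144; v3: center (-25/48, 13/24), radius 1/108
The second expression, normalized: v1: center (1/2, -1/2), radius 1/42; v2: center (3/7, -3/7), radius 1/42; v3: center (1/2, 0), radius 1/7
They disagree, so not equal.

not equal: they reduce to v1: center (0, -1/4), radius 1/12; v2: center (-13/24, 25/48), radius 1/144; v3: center (-25/48, 13/24), radius 1/108 and v1: center (1/2, -1/2), radius 1/42; v2: center (3/7, -3/7), radius 1/42; v3: center (1/2, 0), radius 1/7


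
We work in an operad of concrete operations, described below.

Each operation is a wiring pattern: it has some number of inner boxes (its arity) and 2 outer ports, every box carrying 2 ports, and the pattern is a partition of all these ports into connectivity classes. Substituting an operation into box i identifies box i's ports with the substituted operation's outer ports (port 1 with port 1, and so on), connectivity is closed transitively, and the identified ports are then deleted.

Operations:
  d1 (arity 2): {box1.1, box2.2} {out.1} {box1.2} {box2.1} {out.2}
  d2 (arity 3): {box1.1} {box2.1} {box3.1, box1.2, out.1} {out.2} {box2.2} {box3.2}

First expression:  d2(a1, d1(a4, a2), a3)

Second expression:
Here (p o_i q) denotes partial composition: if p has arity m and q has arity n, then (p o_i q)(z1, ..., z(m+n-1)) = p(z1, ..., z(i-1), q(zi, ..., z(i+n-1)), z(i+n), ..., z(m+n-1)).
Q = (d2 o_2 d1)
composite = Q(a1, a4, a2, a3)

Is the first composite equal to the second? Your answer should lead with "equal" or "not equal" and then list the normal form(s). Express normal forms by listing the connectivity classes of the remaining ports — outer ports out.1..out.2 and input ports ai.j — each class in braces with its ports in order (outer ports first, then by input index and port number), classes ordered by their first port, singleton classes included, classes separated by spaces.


equal; the common form is {out.1, a1.2, a3.1} {out.2} {a1.1} {a2.1} {a2.2, a4.1} {a3.2} {a4.2}

Reducing the first expression gives {out.1, a1.2, a3.1} {out.2} {a1.1} {a2.1} {a2.2, a4.1} {a3.2} {a4.2}
Reducing the second expression gives {out.1, a1.2, a3.1} {out.2} {a1.1} {a2.1} {a2.2, a4.1} {a3.2} {a4.2}
One common form — equal.


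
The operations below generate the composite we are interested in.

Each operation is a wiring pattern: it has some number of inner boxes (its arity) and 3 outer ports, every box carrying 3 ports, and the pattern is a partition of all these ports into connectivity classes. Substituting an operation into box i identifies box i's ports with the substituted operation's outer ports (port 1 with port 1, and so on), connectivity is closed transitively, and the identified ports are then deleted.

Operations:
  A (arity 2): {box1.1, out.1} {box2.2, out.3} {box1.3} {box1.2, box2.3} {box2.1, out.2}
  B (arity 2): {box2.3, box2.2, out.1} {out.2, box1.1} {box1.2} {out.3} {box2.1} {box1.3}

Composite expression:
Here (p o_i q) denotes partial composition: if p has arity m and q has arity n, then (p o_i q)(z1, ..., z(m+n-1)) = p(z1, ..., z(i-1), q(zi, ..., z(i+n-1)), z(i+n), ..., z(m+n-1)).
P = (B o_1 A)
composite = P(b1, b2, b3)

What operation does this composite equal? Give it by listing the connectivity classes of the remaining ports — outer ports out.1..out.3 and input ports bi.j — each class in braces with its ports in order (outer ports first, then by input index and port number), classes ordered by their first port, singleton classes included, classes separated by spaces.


{out.1, b3.2, b3.3} {out.2, b1.1} {out.3} {b1.2, b2.3} {b1.3} {b2.1} {b2.2} {b3.1}

Substituting into B glues patterns; closure does the rest.
after A, the pattern on (b1, b2) reads {out.1, b1.1} {out.2, b2.1} {out.3, b2.2} {b1.2, b2.3} {b1.3} (out.j = its outer ports)
after B, the pattern on (b1, b2, b3) reads {out.1, b3.2, b3.3} {out.2, b1.1} {out.3} {b1.2, b2.3} {b1.3} {b2.1} {b2.2} {b3.1} (out.j = its outer ports)


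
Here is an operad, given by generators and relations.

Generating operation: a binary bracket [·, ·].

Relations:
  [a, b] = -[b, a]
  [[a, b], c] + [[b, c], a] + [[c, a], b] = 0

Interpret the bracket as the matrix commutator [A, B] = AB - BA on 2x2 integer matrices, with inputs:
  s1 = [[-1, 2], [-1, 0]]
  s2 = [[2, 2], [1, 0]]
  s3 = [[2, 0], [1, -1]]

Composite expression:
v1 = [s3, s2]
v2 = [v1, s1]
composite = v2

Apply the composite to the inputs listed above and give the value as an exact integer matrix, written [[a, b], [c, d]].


[[-4, -2], [-3, 4]]


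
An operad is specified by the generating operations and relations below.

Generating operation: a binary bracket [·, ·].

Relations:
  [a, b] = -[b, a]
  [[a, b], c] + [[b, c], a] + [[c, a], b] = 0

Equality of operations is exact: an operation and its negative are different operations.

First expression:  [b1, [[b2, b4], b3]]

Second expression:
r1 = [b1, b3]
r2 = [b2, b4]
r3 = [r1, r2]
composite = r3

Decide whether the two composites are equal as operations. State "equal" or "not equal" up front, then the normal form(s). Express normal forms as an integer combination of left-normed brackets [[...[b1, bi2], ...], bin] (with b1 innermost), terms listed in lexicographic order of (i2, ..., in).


not equal; the first gives [[[b1, b2], b4], b3] - [[[b1, b3], b2], b4] + [[[b1, b3], b4], b2] - [[[b1, b4], b2], b3] and the second [[[b1, b3], b2], b4] - [[[b1, b3], b4], b2]


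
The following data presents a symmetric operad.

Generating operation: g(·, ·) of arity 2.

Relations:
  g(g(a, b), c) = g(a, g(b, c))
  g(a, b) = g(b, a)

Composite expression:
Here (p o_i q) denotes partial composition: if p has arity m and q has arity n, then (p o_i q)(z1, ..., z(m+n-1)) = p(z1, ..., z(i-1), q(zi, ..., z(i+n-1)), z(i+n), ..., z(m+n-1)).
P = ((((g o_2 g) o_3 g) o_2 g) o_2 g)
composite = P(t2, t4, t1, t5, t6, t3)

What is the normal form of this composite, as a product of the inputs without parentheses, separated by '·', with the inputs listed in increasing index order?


t1 · t2 · t3 · t4 · t5 · t6

Reordering under g is free, so list the t-inputs canonically.
g(t4, t1) linearizes to t4 · t1
g(g(t4, t1), t5) linearizes to t4 · t1 · t5
g(t6, t3) linearizes to t6 · t3
g(g(g(t4, t1), t5), g(t6, t3)) linearizes to t4 · t1 · t5 · t6 · t3
g(t2, g(g(g(t4, t1), t5), g(t6, t3))) linearizes to t2 · t4 · t1 · t5 · t6 · t3
rearranged into index order: t1 · t2 · t3 · t4 · t5 · t6


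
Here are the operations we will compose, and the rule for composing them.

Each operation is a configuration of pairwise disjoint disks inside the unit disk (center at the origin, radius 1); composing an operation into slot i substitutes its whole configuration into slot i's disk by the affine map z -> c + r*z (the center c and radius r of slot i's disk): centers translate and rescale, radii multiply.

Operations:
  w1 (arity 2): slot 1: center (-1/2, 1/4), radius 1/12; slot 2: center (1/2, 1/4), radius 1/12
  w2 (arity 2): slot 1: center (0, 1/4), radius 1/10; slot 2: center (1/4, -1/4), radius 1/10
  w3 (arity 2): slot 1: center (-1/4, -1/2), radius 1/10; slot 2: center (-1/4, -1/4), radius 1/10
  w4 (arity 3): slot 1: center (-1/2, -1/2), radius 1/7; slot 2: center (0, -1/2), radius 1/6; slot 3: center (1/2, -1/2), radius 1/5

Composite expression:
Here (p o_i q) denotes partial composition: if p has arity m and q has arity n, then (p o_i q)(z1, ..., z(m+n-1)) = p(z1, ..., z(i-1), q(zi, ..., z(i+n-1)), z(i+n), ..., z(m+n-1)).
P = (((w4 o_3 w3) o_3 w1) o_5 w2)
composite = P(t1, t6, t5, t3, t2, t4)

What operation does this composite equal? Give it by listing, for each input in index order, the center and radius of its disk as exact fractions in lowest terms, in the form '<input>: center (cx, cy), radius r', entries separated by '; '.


Affine substitution under w4: radii multiply and t-centers shift.
input t1: composing its 1 substitution step yields center (-1/2, -1/2), radius 1/7
input t6: composing its 1 substitution step yields center (0, -1/2), radius 1/6
input t5: composing its 3 substitution steps yields center (11/25, -119/200), radius 1/600
input t3: composing its 3 substitution steps yields center (23/50, -119/200), radius 1/600
input t2: composing its 3 substitution steps yields center (9/20, -109/200), radius 1/500
input t4: composing its 3 substitution steps yields center (91/200, -111/200), radius 1/500

t1: center (-1/2, -1/2), radius 1/7; t2: center (9/20, -109/200), radius 1/500; t3: center (23/50, -119/200), radius 1/600; t4: center (91/200, -111/200), radius 1/500; t5: center (11/25, -119/200), radius 1/600; t6: center (0, -1/2), radius 1/6


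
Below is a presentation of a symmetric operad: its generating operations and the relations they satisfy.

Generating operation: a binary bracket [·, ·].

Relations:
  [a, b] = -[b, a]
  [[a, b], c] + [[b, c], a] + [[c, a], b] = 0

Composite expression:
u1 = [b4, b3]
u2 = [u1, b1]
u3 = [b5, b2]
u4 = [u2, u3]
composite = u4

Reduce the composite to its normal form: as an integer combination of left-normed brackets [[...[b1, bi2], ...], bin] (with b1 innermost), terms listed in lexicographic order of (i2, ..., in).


-[[[[b1, b3], b4], b2], b5] + [[[[b1, b3], b4], b5], b2] + [[[[b1, b4], b3], b2], b5] - [[[[b1, b4], b3], b5], b2]

Antisymmetry and Jacobi reduce to b1-anchored left-normed brackets.
Composite bracket: [[[b4, b3], b1], [b5, b2]]
Applying ab - ba throughout gives 16 signed words (2^4 = 16).
Collect the words opening with b1:
  b1b3b4b2b5 (sign -1) contributes -[[[[b1, b3], b4], b2], b5]
  b1b3b4b5b2 (sign +1) contributes +[[[[b1, b3], b4], b5], b2]
  b1b4b3b2b5 (sign +1) contributes +[[[[b1, b4], b3], b2], b5]
  b1b4b3b5b2 (sign -1) contributes -[[[[b1, b4], b3], b5], b2]


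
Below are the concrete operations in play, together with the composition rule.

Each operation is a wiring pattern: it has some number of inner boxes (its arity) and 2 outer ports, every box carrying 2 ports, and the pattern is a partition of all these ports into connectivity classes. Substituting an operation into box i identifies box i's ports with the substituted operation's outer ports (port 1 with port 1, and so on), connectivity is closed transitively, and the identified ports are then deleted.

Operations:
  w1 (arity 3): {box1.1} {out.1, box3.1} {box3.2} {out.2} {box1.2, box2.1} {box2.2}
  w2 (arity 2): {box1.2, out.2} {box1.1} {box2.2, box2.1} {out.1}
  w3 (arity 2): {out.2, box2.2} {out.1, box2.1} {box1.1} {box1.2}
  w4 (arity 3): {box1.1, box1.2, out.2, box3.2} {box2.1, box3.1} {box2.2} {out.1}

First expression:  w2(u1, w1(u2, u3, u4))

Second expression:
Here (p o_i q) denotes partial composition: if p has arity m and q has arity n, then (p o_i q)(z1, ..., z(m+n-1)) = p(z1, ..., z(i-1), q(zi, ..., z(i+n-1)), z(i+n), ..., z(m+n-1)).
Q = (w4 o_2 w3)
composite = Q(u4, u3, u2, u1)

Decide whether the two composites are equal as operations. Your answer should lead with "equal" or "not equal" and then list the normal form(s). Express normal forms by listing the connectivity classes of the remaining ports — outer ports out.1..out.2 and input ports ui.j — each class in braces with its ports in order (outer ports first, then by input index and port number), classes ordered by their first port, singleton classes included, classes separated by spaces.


The first expression, normalized: {out.1} {out.2, u1.2} {u1.1} {u2.1} {u2.2, u3.1} {u3.2} {u4.1} {u4.2}
The second expression, normalized: {out.1} {out.2, u1.2, u4.1, u4.2} {u1.1, u2.1} {u2.2} {u3.1} {u3.2}
Distinct normal forms: not equal.

not equal: they reduce to {out.1} {out.2, u1.2} {u1.1} {u2.1} {u2.2, u3.1} {u3.2} {u4.1} {u4.2} and {out.1} {out.2, u1.2, u4.1, u4.2} {u1.1, u2.1} {u2.2} {u3.1} {u3.2}


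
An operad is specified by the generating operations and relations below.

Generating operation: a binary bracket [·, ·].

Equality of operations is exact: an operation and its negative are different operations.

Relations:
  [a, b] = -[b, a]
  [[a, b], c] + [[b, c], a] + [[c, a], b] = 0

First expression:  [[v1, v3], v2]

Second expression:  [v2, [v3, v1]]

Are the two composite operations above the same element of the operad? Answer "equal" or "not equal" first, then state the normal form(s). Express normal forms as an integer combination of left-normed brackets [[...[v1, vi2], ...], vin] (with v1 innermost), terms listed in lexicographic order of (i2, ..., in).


The first expression reduces to [[v1, v3], v2]
The second expression reduces to [[v1, v3], v2]
The forms coincide; equal.

equal: each reduces to [[v1, v3], v2]


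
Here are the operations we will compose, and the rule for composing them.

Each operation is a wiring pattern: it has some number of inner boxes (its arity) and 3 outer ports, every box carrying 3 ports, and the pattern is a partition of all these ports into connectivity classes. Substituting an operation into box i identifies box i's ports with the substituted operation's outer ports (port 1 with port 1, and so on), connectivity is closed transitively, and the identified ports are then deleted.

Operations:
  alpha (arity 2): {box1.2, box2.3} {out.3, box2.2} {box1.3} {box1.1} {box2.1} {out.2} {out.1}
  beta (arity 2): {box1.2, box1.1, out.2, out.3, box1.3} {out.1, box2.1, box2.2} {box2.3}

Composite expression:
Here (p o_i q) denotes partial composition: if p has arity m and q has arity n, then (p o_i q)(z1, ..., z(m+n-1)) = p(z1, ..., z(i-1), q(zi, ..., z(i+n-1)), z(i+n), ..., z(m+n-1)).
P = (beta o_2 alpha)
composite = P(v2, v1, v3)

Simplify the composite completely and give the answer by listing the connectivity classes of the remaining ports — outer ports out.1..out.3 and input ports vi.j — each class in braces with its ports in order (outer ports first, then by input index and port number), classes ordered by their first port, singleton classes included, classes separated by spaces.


{out.1} {out.2, out.3, v2.1, v2.2, v2.3} {v1.1} {v1.2, v3.3} {v1.3} {v3.1} {v3.2}

Two ports join when wires chain via beta-identified ports.
composing alpha on (v1, v3), with out.j its own outer ports: {out.1} {out.2} {out.3, v3.2} {v1.1} {v1.2, v3.3} {v1.3} {v3.1}
composing beta on (v2, v1, v3), with out.j its own outer ports: {out.1} {out.2, out.3, v2.1, v2.2, v2.3} {v1.1} {v1.2, v3.3} {v1.3} {v3.1} {v3.2}


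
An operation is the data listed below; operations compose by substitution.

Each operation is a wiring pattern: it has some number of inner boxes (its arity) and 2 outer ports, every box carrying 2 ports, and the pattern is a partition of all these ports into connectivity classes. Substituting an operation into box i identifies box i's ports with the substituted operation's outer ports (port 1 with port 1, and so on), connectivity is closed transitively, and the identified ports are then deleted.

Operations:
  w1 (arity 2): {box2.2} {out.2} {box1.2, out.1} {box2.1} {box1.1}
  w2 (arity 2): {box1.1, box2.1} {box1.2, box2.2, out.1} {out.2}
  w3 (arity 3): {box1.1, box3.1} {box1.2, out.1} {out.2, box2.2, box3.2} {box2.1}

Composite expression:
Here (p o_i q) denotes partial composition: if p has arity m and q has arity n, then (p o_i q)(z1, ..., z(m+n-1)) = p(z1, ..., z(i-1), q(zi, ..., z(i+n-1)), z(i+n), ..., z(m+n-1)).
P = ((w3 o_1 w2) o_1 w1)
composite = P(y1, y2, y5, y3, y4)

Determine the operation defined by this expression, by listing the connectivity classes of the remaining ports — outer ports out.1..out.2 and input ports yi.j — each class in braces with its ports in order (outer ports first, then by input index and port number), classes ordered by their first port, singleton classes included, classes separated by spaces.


{out.1} {out.2, y3.2, y4.2} {y1.1} {y1.2, y5.1} {y2.1} {y2.2} {y3.1} {y4.1, y5.2}


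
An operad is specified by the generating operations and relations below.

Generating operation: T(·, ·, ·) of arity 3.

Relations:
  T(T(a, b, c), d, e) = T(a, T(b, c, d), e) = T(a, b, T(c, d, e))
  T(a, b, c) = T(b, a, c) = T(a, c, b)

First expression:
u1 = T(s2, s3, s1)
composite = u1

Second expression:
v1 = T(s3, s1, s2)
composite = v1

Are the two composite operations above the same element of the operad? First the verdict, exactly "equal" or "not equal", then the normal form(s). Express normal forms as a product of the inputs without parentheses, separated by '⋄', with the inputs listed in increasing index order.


equal; both compose to s1 ⋄ s2 ⋄ s3

Normal form of the first expression: s1 ⋄ s2 ⋄ s3
Normal form of the second expression: s1 ⋄ s2 ⋄ s3
Identical normal forms: equal.


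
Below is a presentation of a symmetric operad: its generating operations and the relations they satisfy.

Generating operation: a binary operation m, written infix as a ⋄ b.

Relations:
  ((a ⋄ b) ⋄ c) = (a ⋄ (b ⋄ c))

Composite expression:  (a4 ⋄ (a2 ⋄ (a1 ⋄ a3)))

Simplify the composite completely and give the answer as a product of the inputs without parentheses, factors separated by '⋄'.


a4 ⋄ a2 ⋄ a1 ⋄ a3

Every regrouping of m is equal, so read the a-inputs in written order.
(a1 ⋄ a3) linearizes to a1 ⋄ a3
(a2 ⋄ (a1 ⋄ a3)) linearizes to a2 ⋄ a1 ⋄ a3
(a4 ⋄ (a2 ⋄ (a1 ⋄ a3))) linearizes to a4 ⋄ a2 ⋄ a1 ⋄ a3


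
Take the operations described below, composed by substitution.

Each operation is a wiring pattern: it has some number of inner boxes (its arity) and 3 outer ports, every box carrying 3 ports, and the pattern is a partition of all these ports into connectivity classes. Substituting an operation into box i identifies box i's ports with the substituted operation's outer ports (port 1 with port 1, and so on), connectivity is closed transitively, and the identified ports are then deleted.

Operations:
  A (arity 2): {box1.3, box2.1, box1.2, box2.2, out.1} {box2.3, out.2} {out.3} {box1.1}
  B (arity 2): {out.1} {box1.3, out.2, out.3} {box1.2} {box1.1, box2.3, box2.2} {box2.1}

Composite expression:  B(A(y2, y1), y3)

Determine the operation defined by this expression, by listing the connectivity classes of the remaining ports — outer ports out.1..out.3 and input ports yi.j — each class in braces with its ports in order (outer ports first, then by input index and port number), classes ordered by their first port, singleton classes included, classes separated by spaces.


Reachability decides: close wires over B-identified ports.
the subtree at A composes to {out.1, y1.1, y1.2, y2.2, y2.3} {out.2, y1.3} {out.3} {y2.1} on (y2, y1); out.j = own outer ports
the subtree at B composes to {out.1} {out.2, out.3} {y1.1, y1.2, y2.2, y2.3, y3.2, y3.3} {y1.3} {y2.1} {y3.1} on (y2, y1, y3); out.j = own outer ports

{out.1} {out.2, out.3} {y1.1, y1.2, y2.2, y2.3, y3.2, y3.3} {y1.3} {y2.1} {y3.1}


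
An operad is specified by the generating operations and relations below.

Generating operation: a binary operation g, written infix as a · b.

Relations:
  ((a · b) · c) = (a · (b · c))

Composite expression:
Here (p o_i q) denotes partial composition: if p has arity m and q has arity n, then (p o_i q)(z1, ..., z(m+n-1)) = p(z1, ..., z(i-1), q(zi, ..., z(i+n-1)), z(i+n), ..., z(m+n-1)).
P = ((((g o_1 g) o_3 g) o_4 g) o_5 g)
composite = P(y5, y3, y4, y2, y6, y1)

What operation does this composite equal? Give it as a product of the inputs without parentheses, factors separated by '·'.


y5 · y3 · y4 · y2 · y6 · y1

Every regrouping of g is equal, so read the y-inputs in written order.
(y5 · y3) collapses to y5 · y3
(y6 · y1) collapses to y6 · y1
(y2 · (y6 · y1)) collapses to y2 · y6 · y1
(y4 · (y2 · (y6 · y1))) collapses to y4 · y2 · y6 · y1
((y5 · y3) · (y4 · (y2 · (y6 · y1)))) collapses to y5 · y3 · y4 · y2 · y6 · y1


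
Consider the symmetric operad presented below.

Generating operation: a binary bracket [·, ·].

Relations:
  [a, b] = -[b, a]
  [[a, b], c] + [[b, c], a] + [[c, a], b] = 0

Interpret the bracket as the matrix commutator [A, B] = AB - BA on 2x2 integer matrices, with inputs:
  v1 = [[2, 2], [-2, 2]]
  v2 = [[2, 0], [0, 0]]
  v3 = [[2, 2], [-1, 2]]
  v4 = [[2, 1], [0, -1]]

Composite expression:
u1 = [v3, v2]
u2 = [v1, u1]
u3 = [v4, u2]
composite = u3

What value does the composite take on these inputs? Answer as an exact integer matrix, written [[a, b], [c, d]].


[v3, v2] = [[0, -4], [-2, 0]]
[v1, [v3, v2]] = [[-12, 0], [0, 12]]
[v4, [v1, [v3, v2]]] = [[0, 24], [0, 0]]

[[0, 24], [0, 0]]


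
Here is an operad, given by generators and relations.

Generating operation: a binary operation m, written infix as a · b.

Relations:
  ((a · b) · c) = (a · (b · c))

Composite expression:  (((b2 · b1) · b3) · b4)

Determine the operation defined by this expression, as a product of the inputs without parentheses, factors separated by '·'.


b2 · b1 · b3 · b4

Key point: m is associative — brackets drop, the b-order remains.
(b2 · b1) spells out as b2 · b1
((b2 · b1) · b3) spells out as b2 · b1 · b3
(((b2 · b1) · b3) · b4) spells out as b2 · b1 · b3 · b4


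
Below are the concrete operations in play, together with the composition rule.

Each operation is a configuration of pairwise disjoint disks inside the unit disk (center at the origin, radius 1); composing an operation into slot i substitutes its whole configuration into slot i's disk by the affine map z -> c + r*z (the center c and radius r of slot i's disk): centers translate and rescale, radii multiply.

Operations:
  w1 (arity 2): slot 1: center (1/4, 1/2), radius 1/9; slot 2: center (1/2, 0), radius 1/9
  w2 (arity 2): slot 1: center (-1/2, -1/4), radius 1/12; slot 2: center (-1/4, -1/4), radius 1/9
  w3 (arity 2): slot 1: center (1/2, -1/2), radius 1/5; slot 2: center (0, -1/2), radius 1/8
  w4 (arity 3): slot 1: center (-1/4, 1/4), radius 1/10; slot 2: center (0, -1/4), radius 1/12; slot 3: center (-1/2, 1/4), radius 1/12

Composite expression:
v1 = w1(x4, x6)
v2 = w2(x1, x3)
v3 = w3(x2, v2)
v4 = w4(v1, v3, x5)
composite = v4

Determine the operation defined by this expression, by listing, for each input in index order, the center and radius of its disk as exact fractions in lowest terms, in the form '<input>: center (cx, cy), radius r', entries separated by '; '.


x1: center (-1/192, -113/384), radius 1/1152; x2: center (1/24, -7/24), radius 1/60; x3: center (-1/384, -113/384), radius 1/864; x4: center (-9/40, 3/10), radius 1/90; x5: center (-1/2, 1/4), radius 1/12; x6: center (-1/5, 1/4), radius 1/90

Below w4, radii multiply path by path; the x-disk centers shift.
for x4, the 2-step affine chain lands on center (-9/40, 3/10), radius 1/90
for x6, the 2-step affine chain lands on center (-1/5, 1/4), radius 1/90
for x2, the 2-step affine chain lands on center (1/24, -7/24), radius 1/60
for x1, the 3-step affine chain lands on center (-1/192, -113/384), radius 1/1152
for x3, the 3-step affine chain lands on center (-1/384, -113/384), radius 1/864
for x5, the 1-step affine chain lands on center (-1/2, 1/4), radius 1/12


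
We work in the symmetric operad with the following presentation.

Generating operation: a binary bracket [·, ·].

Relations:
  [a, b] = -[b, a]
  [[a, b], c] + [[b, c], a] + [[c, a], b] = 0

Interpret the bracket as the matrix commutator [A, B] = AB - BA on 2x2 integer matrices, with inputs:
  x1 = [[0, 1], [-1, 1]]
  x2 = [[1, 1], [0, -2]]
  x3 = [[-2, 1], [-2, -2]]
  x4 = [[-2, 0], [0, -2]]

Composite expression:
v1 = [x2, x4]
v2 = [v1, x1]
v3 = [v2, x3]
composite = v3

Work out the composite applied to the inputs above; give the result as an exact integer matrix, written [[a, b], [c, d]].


[[0, 0], [0, 0]]

[x2, x4] = [[0, 0], [0, 0]]
[[x2, x4], x1] = [[0, 0], [0, 0]]
[[[x2, x4], x1], x3] = [[0, 0], [0, 0]]


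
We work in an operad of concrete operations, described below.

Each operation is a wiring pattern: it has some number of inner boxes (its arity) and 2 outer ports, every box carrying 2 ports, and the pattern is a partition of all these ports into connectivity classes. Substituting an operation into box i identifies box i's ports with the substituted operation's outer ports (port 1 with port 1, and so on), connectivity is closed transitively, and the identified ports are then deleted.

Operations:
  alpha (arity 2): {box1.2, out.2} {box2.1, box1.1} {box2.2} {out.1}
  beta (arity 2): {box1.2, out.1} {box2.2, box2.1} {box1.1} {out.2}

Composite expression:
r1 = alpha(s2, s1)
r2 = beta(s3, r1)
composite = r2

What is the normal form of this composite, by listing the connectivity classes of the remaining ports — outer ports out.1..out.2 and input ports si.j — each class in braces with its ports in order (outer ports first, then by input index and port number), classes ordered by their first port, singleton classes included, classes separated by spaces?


Connectivity passes through glued beta-boundaries; trace each wire chain.
after alpha, the pattern on (s2, s1) reads {out.1} {out.2, s2.2} {s1.1, s2.1} {s1.2} (out.j = its outer ports)
after beta, the pattern on (s3, s2, s1) reads {out.1, s3.2} {out.2} {s1.1, s2.1} {s1.2} {s2.2} {s3.1} (out.j = its outer ports)

{out.1, s3.2} {out.2} {s1.1, s2.1} {s1.2} {s2.2} {s3.1}


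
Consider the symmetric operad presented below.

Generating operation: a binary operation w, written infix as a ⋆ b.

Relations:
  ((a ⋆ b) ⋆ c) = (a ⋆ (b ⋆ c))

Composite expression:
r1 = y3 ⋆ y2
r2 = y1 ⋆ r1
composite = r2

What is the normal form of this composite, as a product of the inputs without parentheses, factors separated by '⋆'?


y1 ⋆ y3 ⋆ y2

Under associativity of w, the answer is the y's in reading order.
(y3 ⋆ y2) flattens to y3 ⋆ y2
(y1 ⋆ (y3 ⋆ y2)) flattens to y1 ⋆ y3 ⋆ y2


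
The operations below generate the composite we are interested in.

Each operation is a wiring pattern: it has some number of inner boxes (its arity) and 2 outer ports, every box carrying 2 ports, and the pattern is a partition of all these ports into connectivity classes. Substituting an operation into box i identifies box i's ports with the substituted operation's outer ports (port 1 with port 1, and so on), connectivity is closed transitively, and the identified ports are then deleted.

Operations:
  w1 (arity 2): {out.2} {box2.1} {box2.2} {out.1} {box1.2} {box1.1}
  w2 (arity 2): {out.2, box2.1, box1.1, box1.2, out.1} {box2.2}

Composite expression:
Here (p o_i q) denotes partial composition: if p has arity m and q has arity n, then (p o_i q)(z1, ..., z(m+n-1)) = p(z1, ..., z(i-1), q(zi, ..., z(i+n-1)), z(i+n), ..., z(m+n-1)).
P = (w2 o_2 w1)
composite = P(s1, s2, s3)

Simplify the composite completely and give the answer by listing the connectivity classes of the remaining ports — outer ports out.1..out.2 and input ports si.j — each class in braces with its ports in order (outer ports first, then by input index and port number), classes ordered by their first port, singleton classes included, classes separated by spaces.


Two ports join when wires chain via w2-identified ports.
after w1, the pattern on (s2, s3) reads {out.1} {out.2} {s2.1} {s2.2} {s3.1} {s3.2} (out.j = its outer ports)
after w2, the pattern on (s1, s2, s3) reads {out.1, out.2, s1.1, s1.2} {s2.1} {s2.2} {s3.1} {s3.2} (out.j = its outer ports)

{out.1, out.2, s1.1, s1.2} {s2.1} {s2.2} {s3.1} {s3.2}
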